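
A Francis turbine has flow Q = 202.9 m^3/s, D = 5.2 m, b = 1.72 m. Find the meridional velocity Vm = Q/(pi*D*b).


Vm = 202.9 / (pi * 5.2 * 1.72) = 7.2211 m/s


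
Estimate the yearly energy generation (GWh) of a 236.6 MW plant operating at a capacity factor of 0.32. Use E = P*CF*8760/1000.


E = 236.6 * 0.32 * 8760 / 1000 = 663.2371 GWh


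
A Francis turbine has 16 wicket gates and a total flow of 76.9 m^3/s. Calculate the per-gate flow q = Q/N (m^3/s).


q = 76.9 / 16 = 4.8063 m^3/s


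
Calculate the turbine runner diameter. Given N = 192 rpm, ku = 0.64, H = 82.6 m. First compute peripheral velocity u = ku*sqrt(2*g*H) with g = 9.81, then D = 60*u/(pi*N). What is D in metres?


u = 0.64 * sqrt(2*9.81*82.6) = 25.7644 m/s
D = 60 * 25.7644 / (pi * 192) = 2.5628 m


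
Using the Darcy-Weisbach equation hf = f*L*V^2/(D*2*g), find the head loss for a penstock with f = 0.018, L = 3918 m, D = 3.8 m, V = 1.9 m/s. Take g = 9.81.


hf = 0.018 * 3918 * 1.9^2 / (3.8 * 2 * 9.81) = 3.4148 m


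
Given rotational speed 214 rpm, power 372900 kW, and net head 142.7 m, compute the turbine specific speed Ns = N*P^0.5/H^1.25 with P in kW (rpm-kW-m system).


Ns = 214 * 372900^0.5 / 142.7^1.25 = 264.9598


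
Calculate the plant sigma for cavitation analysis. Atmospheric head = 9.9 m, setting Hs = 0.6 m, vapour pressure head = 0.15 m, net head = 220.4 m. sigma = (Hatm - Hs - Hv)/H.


sigma = (9.9 - 0.6 - 0.15) / 220.4 = 0.0415


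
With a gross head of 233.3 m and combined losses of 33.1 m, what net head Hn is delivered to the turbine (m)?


Hn = 233.3 - 33.1 = 200.2000 m


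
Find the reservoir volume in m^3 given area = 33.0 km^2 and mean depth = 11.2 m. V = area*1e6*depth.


V = 33.0 * 1e6 * 11.2 = 3.6960e+08 m^3


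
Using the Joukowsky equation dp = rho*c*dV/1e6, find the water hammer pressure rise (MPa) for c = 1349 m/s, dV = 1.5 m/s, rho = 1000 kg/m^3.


dp = 1000 * 1349 * 1.5 / 1e6 = 2.0235 MPa


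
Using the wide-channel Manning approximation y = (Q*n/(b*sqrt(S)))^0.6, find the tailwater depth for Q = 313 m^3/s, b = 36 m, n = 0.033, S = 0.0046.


y = (313 * 0.033 / (36 * 0.0046^0.5))^0.6 = 2.3759 m


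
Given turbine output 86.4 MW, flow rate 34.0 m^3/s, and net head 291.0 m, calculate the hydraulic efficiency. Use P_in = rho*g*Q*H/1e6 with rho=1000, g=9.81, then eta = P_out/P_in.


P_in = 1000 * 9.81 * 34.0 * 291.0 / 1e6 = 97.0601 MW
eta = 86.4 / 97.0601 = 0.8902


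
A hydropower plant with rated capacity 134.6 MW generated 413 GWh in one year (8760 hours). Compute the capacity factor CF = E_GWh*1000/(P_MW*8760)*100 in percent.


CF = 413 * 1000 / (134.6 * 8760) * 100 = 35.0268 %


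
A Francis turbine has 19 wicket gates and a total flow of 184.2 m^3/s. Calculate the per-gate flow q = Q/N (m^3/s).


q = 184.2 / 19 = 9.6947 m^3/s


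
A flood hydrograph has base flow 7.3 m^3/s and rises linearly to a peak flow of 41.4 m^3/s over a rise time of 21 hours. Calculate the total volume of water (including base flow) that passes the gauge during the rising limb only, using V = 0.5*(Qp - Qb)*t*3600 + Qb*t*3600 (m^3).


V = 0.5*(41.4 - 7.3)*21*3600 + 7.3*21*3600 = 1.8409e+06 m^3


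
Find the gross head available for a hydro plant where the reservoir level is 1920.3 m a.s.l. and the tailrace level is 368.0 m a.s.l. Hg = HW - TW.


Hg = 1920.3 - 368.0 = 1552.3000 m


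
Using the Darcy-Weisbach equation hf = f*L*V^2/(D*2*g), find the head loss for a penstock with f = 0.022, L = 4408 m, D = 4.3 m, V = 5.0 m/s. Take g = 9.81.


hf = 0.022 * 4408 * 5.0^2 / (4.3 * 2 * 9.81) = 28.7367 m


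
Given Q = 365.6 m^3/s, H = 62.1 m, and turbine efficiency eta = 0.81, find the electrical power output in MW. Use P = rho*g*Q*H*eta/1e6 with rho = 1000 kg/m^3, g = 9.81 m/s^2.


P = 1000 * 9.81 * 365.6 * 62.1 * 0.81 / 1e6 = 180.4063 MW


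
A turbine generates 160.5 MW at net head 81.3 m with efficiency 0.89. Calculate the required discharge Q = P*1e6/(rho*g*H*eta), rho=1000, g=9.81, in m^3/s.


Q = 160.5 * 1e6 / (1000 * 9.81 * 81.3 * 0.89) = 226.1130 m^3/s


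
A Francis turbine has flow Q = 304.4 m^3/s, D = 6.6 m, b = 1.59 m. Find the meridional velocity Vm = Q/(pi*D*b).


Vm = 304.4 / (pi * 6.6 * 1.59) = 9.2332 m/s


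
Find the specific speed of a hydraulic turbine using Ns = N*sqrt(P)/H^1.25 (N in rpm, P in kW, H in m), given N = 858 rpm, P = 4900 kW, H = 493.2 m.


Ns = 858 * 4900^0.5 / 493.2^1.25 = 25.8408


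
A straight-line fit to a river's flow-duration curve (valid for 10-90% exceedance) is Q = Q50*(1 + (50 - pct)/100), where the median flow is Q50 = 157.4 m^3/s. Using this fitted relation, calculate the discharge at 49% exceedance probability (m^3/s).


Q = 157.4 * (1 + (50 - 49)/100) = 158.9740 m^3/s


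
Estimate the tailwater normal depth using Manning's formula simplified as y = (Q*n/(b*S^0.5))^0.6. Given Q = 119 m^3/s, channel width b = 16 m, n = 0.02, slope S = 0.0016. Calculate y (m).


y = (119 * 0.02 / (16 * 0.0016^0.5))^0.6 = 2.1991 m


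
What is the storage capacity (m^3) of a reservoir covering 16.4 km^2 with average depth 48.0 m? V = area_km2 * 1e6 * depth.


V = 16.4 * 1e6 * 48.0 = 7.8720e+08 m^3


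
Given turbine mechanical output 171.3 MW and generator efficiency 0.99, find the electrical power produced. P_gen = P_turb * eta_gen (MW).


P_gen = 171.3 * 0.99 = 169.5870 MW


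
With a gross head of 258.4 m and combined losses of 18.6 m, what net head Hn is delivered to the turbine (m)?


Hn = 258.4 - 18.6 = 239.8000 m


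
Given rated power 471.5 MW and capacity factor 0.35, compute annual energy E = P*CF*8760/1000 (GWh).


E = 471.5 * 0.35 * 8760 / 1000 = 1445.6190 GWh


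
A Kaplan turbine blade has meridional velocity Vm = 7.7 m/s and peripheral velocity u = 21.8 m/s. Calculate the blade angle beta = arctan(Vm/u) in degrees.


beta = arctan(7.7 / 21.8) = 19.4538 degrees


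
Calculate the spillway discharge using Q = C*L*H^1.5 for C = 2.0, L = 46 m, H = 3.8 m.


Q = 2.0 * 46 * 3.8^1.5 = 681.4959 m^3/s


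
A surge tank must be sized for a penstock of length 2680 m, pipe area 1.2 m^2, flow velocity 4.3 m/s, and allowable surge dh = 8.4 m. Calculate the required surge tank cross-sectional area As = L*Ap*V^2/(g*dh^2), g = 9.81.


As = 2680 * 1.2 * 4.3^2 / (9.81 * 8.4^2) = 85.9064 m^2


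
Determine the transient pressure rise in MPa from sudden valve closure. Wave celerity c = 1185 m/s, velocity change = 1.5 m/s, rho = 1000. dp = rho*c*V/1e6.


dp = 1000 * 1185 * 1.5 / 1e6 = 1.7775 MPa


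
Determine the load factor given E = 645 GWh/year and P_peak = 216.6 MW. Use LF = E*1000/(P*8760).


LF = 645 * 1000 / (216.6 * 8760) = 0.3399


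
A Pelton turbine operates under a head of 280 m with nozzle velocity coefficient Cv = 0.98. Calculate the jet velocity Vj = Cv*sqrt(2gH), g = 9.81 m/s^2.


Vj = 0.98 * sqrt(2*9.81*280) = 72.6364 m/s


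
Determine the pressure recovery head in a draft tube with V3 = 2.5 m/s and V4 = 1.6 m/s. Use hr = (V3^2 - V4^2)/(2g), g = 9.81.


hr = (2.5^2 - 1.6^2) / (2*9.81) = 0.1881 m


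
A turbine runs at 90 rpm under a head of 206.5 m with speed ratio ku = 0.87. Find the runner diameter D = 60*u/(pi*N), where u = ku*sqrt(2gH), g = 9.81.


u = 0.87 * sqrt(2*9.81*206.5) = 55.3769 m/s
D = 60 * 55.3769 / (pi * 90) = 11.7513 m


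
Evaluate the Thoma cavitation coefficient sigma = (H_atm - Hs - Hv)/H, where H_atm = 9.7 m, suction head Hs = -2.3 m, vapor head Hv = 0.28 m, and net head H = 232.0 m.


sigma = (9.7 - (-2.3) - 0.28) / 232.0 = 0.0505


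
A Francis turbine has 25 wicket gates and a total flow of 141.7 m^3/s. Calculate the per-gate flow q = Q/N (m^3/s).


q = 141.7 / 25 = 5.6680 m^3/s


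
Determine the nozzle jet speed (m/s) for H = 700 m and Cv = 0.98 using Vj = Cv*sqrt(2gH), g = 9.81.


Vj = 0.98 * sqrt(2*9.81*700) = 114.8483 m/s


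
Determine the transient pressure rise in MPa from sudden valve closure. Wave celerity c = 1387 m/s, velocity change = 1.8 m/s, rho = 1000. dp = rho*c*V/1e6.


dp = 1000 * 1387 * 1.8 / 1e6 = 2.4966 MPa


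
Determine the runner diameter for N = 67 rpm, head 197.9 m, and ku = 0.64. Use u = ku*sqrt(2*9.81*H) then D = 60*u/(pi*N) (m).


u = 0.64 * sqrt(2*9.81*197.9) = 39.8797 m/s
D = 60 * 39.8797 / (pi * 67) = 11.3679 m


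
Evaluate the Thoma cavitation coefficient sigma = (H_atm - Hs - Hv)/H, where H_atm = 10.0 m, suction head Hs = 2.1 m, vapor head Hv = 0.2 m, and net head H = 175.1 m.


sigma = (10.0 - 2.1 - 0.2) / 175.1 = 0.0440


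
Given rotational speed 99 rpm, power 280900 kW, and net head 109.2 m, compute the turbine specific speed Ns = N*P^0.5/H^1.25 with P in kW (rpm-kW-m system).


Ns = 99 * 280900^0.5 / 109.2^1.25 = 148.6390


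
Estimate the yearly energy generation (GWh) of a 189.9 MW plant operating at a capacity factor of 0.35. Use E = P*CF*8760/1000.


E = 189.9 * 0.35 * 8760 / 1000 = 582.2334 GWh


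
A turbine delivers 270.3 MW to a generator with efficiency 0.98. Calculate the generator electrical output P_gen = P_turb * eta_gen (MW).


P_gen = 270.3 * 0.98 = 264.8940 MW


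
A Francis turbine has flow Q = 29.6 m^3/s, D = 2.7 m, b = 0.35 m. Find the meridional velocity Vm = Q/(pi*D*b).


Vm = 29.6 / (pi * 2.7 * 0.35) = 9.9703 m/s


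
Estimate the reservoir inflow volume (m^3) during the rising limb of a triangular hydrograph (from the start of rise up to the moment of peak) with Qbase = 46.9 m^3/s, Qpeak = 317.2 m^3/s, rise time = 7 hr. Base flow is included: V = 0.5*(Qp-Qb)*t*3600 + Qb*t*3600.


V = 0.5*(317.2 - 46.9)*7*3600 + 46.9*7*3600 = 4.5877e+06 m^3


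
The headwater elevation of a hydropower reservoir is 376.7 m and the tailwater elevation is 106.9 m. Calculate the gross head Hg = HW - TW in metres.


Hg = 376.7 - 106.9 = 269.8000 m


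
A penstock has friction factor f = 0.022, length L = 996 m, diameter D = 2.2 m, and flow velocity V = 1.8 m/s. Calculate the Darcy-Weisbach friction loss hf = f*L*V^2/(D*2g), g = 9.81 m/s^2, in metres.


hf = 0.022 * 996 * 1.8^2 / (2.2 * 2 * 9.81) = 1.6448 m


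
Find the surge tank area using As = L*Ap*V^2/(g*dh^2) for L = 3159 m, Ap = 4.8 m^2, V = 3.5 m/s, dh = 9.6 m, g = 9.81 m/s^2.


As = 3159 * 4.8 * 3.5^2 / (9.81 * 9.6^2) = 205.4544 m^2


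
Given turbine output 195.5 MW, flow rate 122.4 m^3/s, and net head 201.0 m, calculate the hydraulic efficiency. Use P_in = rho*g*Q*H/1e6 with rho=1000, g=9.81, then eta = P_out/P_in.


P_in = 1000 * 9.81 * 122.4 * 201.0 / 1e6 = 241.3495 MW
eta = 195.5 / 241.3495 = 0.8100


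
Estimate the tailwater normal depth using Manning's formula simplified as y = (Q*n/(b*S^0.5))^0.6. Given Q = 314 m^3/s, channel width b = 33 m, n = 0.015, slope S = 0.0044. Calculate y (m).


y = (314 * 0.015 / (33 * 0.0044^0.5))^0.6 = 1.5837 m


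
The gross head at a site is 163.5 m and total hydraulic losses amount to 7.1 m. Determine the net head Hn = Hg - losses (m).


Hn = 163.5 - 7.1 = 156.4000 m


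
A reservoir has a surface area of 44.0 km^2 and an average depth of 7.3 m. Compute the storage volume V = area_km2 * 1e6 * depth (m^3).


V = 44.0 * 1e6 * 7.3 = 3.2120e+08 m^3


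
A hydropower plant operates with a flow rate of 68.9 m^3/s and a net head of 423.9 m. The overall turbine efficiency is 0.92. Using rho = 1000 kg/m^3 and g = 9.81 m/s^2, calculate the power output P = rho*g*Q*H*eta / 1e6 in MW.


P = 1000 * 9.81 * 68.9 * 423.9 * 0.92 / 1e6 = 263.5964 MW


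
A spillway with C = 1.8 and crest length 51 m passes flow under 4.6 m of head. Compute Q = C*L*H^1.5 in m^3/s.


Q = 1.8 * 51 * 4.6^1.5 = 905.6897 m^3/s


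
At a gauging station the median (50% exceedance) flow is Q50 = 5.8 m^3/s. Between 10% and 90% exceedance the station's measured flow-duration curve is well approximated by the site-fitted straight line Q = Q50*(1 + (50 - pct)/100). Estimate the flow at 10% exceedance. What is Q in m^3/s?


Q = 5.8 * (1 + (50 - 10)/100) = 8.1200 m^3/s


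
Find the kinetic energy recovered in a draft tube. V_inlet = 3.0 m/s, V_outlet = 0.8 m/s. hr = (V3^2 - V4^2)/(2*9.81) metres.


hr = (3.0^2 - 0.8^2) / (2*9.81) = 0.4261 m


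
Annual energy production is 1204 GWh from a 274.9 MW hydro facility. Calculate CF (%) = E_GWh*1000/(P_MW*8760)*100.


CF = 1204 * 1000 / (274.9 * 8760) * 100 = 49.9974 %


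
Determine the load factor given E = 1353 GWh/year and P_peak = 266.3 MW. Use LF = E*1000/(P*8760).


LF = 1353 * 1000 / (266.3 * 8760) = 0.5800


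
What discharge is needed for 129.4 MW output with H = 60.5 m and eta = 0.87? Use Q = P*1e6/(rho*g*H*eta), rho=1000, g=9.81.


Q = 129.4 * 1e6 / (1000 * 9.81 * 60.5 * 0.87) = 250.6055 m^3/s


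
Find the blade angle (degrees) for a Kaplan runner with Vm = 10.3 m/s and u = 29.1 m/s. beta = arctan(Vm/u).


beta = arctan(10.3 / 29.1) = 19.4915 degrees


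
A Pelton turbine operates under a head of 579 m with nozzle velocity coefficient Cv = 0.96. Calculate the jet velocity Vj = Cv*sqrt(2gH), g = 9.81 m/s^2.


Vj = 0.96 * sqrt(2*9.81*579) = 102.3199 m/s


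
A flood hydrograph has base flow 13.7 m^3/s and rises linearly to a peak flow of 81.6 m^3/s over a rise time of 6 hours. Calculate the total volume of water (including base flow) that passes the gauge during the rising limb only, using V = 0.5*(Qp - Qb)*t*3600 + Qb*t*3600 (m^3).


V = 0.5*(81.6 - 13.7)*6*3600 + 13.7*6*3600 = 1.0292e+06 m^3


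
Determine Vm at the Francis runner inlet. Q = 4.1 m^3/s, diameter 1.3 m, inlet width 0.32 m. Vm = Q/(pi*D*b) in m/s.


Vm = 4.1 / (pi * 1.3 * 0.32) = 3.1372 m/s


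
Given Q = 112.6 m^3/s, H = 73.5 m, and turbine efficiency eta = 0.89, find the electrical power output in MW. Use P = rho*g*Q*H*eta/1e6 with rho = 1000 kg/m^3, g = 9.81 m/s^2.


P = 1000 * 9.81 * 112.6 * 73.5 * 0.89 / 1e6 = 72.2578 MW


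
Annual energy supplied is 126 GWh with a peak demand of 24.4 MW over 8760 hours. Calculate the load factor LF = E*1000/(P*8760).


LF = 126 * 1000 / (24.4 * 8760) = 0.5895


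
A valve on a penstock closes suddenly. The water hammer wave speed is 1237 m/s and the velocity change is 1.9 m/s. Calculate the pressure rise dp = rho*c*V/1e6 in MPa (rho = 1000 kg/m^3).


dp = 1000 * 1237 * 1.9 / 1e6 = 2.3503 MPa


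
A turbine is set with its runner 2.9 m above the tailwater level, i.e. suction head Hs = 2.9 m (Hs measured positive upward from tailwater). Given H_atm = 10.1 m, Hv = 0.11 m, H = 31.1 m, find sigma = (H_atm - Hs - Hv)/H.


sigma = (10.1 - 2.9 - 0.11) / 31.1 = 0.2280


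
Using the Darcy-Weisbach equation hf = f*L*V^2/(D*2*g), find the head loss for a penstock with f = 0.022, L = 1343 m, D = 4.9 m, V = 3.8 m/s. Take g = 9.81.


hf = 0.022 * 1343 * 3.8^2 / (4.9 * 2 * 9.81) = 4.4378 m


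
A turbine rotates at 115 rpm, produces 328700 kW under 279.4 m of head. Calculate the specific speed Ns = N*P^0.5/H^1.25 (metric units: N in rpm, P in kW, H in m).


Ns = 115 * 328700^0.5 / 279.4^1.25 = 57.7185


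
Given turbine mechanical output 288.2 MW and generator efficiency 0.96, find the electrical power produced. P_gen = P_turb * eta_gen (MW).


P_gen = 288.2 * 0.96 = 276.6720 MW


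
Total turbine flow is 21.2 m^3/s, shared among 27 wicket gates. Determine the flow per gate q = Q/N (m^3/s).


q = 21.2 / 27 = 0.7852 m^3/s


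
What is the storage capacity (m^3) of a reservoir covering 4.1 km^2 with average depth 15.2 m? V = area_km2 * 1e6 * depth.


V = 4.1 * 1e6 * 15.2 = 6.2320e+07 m^3


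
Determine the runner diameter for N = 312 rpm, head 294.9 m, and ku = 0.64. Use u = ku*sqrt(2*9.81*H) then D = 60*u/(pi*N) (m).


u = 0.64 * sqrt(2*9.81*294.9) = 48.6818 m/s
D = 60 * 48.6818 / (pi * 312) = 2.9800 m


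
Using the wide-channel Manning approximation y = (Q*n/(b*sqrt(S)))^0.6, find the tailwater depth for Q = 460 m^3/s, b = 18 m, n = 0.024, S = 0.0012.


y = (460 * 0.024 / (18 * 0.0012^0.5))^0.6 = 5.6087 m


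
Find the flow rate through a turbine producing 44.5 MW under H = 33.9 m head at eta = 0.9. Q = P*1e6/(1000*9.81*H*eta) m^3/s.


Q = 44.5 * 1e6 / (1000 * 9.81 * 33.9 * 0.9) = 148.6787 m^3/s


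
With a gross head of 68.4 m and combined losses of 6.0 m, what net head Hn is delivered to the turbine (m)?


Hn = 68.4 - 6.0 = 62.4000 m


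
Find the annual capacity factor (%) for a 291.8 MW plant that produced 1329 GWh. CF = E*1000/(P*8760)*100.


CF = 1329 * 1000 / (291.8 * 8760) * 100 = 51.9919 %


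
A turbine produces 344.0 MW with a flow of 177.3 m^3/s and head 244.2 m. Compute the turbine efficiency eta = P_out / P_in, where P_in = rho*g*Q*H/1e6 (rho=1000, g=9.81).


P_in = 1000 * 9.81 * 177.3 * 244.2 / 1e6 = 424.7402 MW
eta = 344.0 / 424.7402 = 0.8099


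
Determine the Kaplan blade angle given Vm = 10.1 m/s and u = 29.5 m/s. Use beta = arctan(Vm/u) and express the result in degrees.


beta = arctan(10.1 / 29.5) = 18.8998 degrees


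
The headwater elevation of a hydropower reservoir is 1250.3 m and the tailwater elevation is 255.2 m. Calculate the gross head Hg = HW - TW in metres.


Hg = 1250.3 - 255.2 = 995.1000 m


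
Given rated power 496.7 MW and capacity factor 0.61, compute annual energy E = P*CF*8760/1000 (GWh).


E = 496.7 * 0.61 * 8760 / 1000 = 2654.1661 GWh


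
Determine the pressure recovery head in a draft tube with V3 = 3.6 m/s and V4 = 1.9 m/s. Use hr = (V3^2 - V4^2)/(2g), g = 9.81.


hr = (3.6^2 - 1.9^2) / (2*9.81) = 0.4766 m


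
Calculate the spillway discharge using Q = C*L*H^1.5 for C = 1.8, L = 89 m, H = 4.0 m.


Q = 1.8 * 89 * 4.0^1.5 = 1281.6000 m^3/s


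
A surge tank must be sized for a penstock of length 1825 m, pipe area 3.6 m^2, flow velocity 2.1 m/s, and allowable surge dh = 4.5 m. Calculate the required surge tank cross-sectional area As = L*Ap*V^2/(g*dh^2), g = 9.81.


As = 1825 * 3.6 * 2.1^2 / (9.81 * 4.5^2) = 145.8512 m^2


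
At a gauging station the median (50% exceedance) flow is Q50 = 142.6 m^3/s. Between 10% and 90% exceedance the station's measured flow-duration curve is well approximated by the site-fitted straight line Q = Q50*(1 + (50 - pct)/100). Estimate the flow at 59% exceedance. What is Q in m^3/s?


Q = 142.6 * (1 + (50 - 59)/100) = 129.7660 m^3/s


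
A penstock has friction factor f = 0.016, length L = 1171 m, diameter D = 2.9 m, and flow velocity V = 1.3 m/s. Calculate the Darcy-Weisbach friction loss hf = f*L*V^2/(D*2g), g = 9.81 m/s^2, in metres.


hf = 0.016 * 1171 * 1.3^2 / (2.9 * 2 * 9.81) = 0.5565 m


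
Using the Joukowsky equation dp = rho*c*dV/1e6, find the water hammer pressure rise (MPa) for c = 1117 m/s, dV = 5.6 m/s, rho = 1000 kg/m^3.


dp = 1000 * 1117 * 5.6 / 1e6 = 6.2552 MPa


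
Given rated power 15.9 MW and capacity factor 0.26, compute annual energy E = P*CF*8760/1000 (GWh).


E = 15.9 * 0.26 * 8760 / 1000 = 36.2138 GWh


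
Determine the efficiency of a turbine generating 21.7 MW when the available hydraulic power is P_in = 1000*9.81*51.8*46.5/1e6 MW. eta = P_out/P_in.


P_in = 1000 * 9.81 * 51.8 * 46.5 / 1e6 = 23.6293 MW
eta = 21.7 / 23.6293 = 0.9183


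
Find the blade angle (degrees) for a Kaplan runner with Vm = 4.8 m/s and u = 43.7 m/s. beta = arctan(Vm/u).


beta = arctan(4.8 / 43.7) = 6.2682 degrees


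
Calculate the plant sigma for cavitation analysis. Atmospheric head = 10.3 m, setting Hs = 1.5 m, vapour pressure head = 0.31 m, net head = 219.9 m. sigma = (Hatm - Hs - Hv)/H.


sigma = (10.3 - 1.5 - 0.31) / 219.9 = 0.0386


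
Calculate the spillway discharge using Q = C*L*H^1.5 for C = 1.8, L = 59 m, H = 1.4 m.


Q = 1.8 * 59 * 1.4^1.5 = 175.9205 m^3/s


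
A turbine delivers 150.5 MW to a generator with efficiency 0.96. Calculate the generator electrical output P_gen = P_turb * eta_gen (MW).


P_gen = 150.5 * 0.96 = 144.4800 MW


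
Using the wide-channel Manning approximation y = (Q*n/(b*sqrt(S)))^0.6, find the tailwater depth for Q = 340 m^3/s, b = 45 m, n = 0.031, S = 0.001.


y = (340 * 0.031 / (45 * 0.001^0.5))^0.6 = 3.3249 m


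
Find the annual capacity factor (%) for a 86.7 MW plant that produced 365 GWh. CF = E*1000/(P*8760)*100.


CF = 365 * 1000 / (86.7 * 8760) * 100 = 48.0584 %


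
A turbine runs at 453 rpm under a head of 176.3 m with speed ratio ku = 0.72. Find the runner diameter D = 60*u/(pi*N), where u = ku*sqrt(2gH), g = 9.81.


u = 0.72 * sqrt(2*9.81*176.3) = 42.3456 m/s
D = 60 * 42.3456 / (pi * 453) = 1.7853 m


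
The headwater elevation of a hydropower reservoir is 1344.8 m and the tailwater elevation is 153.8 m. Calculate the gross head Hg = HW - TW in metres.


Hg = 1344.8 - 153.8 = 1191.0000 m


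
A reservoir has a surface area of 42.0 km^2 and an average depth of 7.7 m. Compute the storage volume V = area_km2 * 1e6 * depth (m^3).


V = 42.0 * 1e6 * 7.7 = 3.2340e+08 m^3


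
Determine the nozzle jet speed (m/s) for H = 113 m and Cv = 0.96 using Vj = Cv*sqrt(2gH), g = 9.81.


Vj = 0.96 * sqrt(2*9.81*113) = 45.2022 m/s


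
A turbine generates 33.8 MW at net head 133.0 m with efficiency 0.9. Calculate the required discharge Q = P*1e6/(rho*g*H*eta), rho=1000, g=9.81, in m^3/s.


Q = 33.8 * 1e6 / (1000 * 9.81 * 133.0 * 0.9) = 28.7842 m^3/s


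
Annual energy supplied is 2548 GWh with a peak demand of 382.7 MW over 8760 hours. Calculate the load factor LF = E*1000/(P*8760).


LF = 2548 * 1000 / (382.7 * 8760) = 0.7600


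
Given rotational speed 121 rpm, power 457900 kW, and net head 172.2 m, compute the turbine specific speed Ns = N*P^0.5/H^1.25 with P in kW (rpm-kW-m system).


Ns = 121 * 457900^0.5 / 172.2^1.25 = 131.2591


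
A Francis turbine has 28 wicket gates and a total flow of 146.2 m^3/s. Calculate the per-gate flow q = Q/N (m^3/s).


q = 146.2 / 28 = 5.2214 m^3/s


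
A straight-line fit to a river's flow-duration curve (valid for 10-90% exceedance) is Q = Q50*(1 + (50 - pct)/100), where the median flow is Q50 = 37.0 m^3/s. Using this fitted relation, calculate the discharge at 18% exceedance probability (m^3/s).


Q = 37.0 * (1 + (50 - 18)/100) = 48.8400 m^3/s


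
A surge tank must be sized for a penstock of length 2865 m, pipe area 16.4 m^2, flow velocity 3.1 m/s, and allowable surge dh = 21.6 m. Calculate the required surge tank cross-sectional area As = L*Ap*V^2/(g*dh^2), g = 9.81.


As = 2865 * 16.4 * 3.1^2 / (9.81 * 21.6^2) = 98.6541 m^2


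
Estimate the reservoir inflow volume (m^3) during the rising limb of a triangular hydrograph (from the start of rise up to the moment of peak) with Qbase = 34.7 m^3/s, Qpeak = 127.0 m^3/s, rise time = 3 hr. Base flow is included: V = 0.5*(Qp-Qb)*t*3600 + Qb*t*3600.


V = 0.5*(127.0 - 34.7)*3*3600 + 34.7*3*3600 = 873180.0000 m^3


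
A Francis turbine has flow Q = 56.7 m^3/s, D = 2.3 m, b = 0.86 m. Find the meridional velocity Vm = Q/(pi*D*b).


Vm = 56.7 / (pi * 2.3 * 0.86) = 9.1245 m/s


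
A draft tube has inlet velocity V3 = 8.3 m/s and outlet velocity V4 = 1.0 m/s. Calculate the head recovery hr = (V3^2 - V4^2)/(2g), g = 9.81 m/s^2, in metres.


hr = (8.3^2 - 1.0^2) / (2*9.81) = 3.4602 m


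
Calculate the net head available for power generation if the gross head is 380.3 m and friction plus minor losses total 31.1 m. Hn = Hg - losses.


Hn = 380.3 - 31.1 = 349.2000 m


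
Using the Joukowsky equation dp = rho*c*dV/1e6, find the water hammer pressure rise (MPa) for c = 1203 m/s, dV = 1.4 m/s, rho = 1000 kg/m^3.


dp = 1000 * 1203 * 1.4 / 1e6 = 1.6842 MPa


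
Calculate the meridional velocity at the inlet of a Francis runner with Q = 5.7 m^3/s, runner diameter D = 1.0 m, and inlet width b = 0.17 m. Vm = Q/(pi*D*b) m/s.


Vm = 5.7 / (pi * 1.0 * 0.17) = 10.6727 m/s


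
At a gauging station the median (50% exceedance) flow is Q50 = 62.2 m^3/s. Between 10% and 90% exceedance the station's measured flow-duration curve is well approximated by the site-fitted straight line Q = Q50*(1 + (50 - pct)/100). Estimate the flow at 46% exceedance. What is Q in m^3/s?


Q = 62.2 * (1 + (50 - 46)/100) = 64.6880 m^3/s


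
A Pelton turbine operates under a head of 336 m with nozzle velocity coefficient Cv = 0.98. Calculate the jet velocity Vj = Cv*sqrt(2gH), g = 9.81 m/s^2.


Vj = 0.98 * sqrt(2*9.81*336) = 79.5692 m/s


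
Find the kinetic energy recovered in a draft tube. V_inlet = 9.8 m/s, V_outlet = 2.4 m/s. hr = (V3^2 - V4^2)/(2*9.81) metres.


hr = (9.8^2 - 2.4^2) / (2*9.81) = 4.6014 m


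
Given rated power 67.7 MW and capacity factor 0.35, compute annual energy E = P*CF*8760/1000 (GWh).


E = 67.7 * 0.35 * 8760 / 1000 = 207.5682 GWh


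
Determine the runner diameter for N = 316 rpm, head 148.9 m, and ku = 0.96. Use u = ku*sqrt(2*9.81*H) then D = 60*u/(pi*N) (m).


u = 0.96 * sqrt(2*9.81*148.9) = 51.8881 m/s
D = 60 * 51.8881 / (pi * 316) = 3.1360 m


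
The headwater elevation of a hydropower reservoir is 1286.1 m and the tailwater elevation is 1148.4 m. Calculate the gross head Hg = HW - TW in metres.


Hg = 1286.1 - 1148.4 = 137.7000 m


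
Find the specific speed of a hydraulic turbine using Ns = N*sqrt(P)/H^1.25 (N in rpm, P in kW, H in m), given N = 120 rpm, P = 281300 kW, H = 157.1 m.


Ns = 120 * 281300^0.5 / 157.1^1.25 = 114.4316


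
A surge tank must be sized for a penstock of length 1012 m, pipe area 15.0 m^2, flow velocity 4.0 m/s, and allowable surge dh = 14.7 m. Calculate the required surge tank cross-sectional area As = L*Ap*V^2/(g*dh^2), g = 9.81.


As = 1012 * 15.0 * 4.0^2 / (9.81 * 14.7^2) = 114.5745 m^2


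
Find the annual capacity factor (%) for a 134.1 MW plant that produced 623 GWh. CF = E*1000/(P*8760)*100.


CF = 623 * 1000 / (134.1 * 8760) * 100 = 53.0341 %


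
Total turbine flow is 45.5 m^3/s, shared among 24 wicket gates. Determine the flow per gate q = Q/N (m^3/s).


q = 45.5 / 24 = 1.8958 m^3/s


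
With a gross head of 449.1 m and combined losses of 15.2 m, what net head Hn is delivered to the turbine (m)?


Hn = 449.1 - 15.2 = 433.9000 m


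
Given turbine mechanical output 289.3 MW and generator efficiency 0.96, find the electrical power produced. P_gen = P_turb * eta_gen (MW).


P_gen = 289.3 * 0.96 = 277.7280 MW


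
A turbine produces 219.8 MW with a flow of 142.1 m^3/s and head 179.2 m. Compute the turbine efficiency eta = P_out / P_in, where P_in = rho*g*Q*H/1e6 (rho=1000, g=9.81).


P_in = 1000 * 9.81 * 142.1 * 179.2 / 1e6 = 249.8050 MW
eta = 219.8 / 249.8050 = 0.8799


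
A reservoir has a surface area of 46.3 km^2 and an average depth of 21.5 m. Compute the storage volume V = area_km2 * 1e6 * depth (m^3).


V = 46.3 * 1e6 * 21.5 = 9.9545e+08 m^3


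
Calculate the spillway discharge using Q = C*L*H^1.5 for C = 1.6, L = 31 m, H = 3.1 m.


Q = 1.6 * 31 * 3.1^1.5 = 270.7224 m^3/s


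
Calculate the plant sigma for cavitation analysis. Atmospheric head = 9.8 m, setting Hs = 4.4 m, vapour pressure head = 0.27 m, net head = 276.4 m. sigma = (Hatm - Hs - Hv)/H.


sigma = (9.8 - 4.4 - 0.27) / 276.4 = 0.0186


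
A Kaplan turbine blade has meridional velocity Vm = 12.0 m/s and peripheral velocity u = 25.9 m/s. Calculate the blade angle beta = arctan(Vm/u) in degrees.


beta = arctan(12.0 / 25.9) = 24.8593 degrees


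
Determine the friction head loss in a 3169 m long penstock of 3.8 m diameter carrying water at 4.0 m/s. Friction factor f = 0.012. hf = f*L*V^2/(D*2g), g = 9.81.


hf = 0.012 * 3169 * 4.0^2 / (3.8 * 2 * 9.81) = 8.1610 m


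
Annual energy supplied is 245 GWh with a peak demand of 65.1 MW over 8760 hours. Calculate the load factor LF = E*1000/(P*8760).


LF = 245 * 1000 / (65.1 * 8760) = 0.4296


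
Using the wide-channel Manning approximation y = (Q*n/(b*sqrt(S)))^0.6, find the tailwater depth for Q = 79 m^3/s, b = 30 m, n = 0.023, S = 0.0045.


y = (79 * 0.023 / (30 * 0.0045^0.5))^0.6 = 0.9405 m


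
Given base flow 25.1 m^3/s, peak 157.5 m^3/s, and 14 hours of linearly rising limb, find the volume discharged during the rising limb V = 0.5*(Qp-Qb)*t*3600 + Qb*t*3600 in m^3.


V = 0.5*(157.5 - 25.1)*14*3600 + 25.1*14*3600 = 4.6015e+06 m^3


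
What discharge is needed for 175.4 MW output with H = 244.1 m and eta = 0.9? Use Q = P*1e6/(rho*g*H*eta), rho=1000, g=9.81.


Q = 175.4 * 1e6 / (1000 * 9.81 * 244.1 * 0.9) = 81.3861 m^3/s


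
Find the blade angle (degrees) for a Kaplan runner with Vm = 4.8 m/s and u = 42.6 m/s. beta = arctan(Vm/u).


beta = arctan(4.8 / 42.6) = 6.4287 degrees


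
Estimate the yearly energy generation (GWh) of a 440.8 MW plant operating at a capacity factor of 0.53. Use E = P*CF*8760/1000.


E = 440.8 * 0.53 * 8760 / 1000 = 2046.5462 GWh


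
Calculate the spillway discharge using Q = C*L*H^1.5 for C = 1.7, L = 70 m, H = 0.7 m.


Q = 1.7 * 70 * 0.7^1.5 = 69.6938 m^3/s


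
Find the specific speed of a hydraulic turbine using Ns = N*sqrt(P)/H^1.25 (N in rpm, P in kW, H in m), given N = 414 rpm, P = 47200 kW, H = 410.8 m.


Ns = 414 * 47200^0.5 / 410.8^1.25 = 48.6333


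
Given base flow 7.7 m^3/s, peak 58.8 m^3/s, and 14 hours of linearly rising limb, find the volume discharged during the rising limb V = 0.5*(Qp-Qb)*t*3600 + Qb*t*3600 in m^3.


V = 0.5*(58.8 - 7.7)*14*3600 + 7.7*14*3600 = 1.6758e+06 m^3


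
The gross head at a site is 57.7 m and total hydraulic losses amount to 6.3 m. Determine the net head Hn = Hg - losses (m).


Hn = 57.7 - 6.3 = 51.4000 m


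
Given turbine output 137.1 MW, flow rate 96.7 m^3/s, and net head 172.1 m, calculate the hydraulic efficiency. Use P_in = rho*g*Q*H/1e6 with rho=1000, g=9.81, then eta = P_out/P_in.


P_in = 1000 * 9.81 * 96.7 * 172.1 / 1e6 = 163.2587 MW
eta = 137.1 / 163.2587 = 0.8398


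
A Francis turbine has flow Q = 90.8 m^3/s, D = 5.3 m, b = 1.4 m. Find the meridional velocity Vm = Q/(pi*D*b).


Vm = 90.8 / (pi * 5.3 * 1.4) = 3.8952 m/s


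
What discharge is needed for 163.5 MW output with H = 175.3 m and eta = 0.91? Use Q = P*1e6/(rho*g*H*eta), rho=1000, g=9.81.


Q = 163.5 * 1e6 / (1000 * 9.81 * 175.3 * 0.91) = 104.4781 m^3/s


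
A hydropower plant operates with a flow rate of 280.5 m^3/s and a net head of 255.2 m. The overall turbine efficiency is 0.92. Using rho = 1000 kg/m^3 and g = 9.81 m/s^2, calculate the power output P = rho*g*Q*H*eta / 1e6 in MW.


P = 1000 * 9.81 * 280.5 * 255.2 * 0.92 / 1e6 = 646.0563 MW


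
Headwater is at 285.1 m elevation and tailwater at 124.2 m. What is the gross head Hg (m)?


Hg = 285.1 - 124.2 = 160.9000 m


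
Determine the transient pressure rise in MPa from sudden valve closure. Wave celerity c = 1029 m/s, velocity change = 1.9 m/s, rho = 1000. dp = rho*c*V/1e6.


dp = 1000 * 1029 * 1.9 / 1e6 = 1.9551 MPa


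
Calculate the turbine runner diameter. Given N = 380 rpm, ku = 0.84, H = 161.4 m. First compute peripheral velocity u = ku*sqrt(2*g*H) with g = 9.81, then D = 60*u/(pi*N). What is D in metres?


u = 0.84 * sqrt(2*9.81*161.4) = 47.2695 m/s
D = 60 * 47.2695 / (pi * 380) = 2.3757 m


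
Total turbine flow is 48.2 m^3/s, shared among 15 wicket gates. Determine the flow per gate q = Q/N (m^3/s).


q = 48.2 / 15 = 3.2133 m^3/s


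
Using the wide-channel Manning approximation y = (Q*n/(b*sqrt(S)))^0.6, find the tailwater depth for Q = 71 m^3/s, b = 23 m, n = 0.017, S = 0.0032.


y = (71 * 0.017 / (23 * 0.0032^0.5))^0.6 = 0.9560 m


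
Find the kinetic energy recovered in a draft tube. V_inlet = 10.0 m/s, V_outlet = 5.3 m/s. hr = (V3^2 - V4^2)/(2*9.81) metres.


hr = (10.0^2 - 5.3^2) / (2*9.81) = 3.6651 m


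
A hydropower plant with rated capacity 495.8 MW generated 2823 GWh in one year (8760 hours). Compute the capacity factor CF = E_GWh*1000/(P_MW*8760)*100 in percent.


CF = 2823 * 1000 / (495.8 * 8760) * 100 = 64.9980 %


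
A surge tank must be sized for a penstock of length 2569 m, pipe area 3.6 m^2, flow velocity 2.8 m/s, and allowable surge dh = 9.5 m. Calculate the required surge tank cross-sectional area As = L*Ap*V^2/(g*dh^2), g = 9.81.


As = 2569 * 3.6 * 2.8^2 / (9.81 * 9.5^2) = 81.8967 m^2


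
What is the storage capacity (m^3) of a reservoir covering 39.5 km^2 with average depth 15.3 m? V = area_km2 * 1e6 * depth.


V = 39.5 * 1e6 * 15.3 = 6.0435e+08 m^3


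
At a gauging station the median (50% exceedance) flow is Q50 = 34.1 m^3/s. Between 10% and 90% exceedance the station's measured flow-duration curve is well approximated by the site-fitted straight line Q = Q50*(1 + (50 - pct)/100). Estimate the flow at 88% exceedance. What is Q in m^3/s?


Q = 34.1 * (1 + (50 - 88)/100) = 21.1420 m^3/s


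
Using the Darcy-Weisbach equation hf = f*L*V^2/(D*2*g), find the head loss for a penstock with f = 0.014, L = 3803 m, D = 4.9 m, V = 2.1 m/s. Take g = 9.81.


hf = 0.014 * 3803 * 2.1^2 / (4.9 * 2 * 9.81) = 2.4423 m


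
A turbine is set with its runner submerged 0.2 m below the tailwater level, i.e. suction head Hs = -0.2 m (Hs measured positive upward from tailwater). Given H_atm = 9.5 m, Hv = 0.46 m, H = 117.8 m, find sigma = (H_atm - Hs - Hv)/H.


sigma = (9.5 - (-0.2) - 0.46) / 117.8 = 0.0784


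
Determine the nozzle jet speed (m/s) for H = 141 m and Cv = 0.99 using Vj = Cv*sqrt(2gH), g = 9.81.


Vj = 0.99 * sqrt(2*9.81*141) = 52.0708 m/s


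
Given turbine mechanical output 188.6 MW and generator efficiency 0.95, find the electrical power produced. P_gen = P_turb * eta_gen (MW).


P_gen = 188.6 * 0.95 = 179.1700 MW


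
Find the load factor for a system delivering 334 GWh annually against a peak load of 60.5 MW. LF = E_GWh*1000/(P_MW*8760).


LF = 334 * 1000 / (60.5 * 8760) = 0.6302


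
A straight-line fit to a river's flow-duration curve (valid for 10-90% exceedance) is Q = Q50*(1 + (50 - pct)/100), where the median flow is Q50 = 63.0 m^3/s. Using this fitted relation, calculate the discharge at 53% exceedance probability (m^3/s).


Q = 63.0 * (1 + (50 - 53)/100) = 61.1100 m^3/s


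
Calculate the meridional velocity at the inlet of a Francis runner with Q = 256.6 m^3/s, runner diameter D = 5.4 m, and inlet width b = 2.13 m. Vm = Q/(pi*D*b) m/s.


Vm = 256.6 / (pi * 5.4 * 2.13) = 7.1012 m/s


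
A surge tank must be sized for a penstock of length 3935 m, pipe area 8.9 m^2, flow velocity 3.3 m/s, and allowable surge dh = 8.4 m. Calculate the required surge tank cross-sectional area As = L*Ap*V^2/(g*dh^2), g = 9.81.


As = 3935 * 8.9 * 3.3^2 / (9.81 * 8.4^2) = 550.9790 m^2


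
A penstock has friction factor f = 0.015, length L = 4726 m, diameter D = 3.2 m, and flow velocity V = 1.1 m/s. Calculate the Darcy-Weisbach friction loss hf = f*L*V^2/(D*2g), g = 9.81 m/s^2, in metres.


hf = 0.015 * 4726 * 1.1^2 / (3.2 * 2 * 9.81) = 1.3662 m


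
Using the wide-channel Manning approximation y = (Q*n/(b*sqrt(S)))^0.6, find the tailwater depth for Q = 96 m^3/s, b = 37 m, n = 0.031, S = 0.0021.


y = (96 * 0.031 / (37 * 0.0021^0.5))^0.6 = 1.4015 m


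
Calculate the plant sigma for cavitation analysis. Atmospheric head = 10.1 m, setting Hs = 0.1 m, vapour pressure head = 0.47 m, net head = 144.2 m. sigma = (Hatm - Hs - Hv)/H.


sigma = (10.1 - 0.1 - 0.47) / 144.2 = 0.0661


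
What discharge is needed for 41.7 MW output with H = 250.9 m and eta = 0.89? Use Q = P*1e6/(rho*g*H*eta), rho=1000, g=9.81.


Q = 41.7 * 1e6 / (1000 * 9.81 * 250.9 * 0.89) = 19.0360 m^3/s


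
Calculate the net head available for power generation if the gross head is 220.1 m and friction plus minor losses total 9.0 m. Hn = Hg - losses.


Hn = 220.1 - 9.0 = 211.1000 m


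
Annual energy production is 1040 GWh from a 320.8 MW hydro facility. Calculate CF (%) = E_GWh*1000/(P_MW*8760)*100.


CF = 1040 * 1000 / (320.8 * 8760) * 100 = 37.0079 %


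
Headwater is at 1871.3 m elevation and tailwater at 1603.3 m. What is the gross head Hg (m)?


Hg = 1871.3 - 1603.3 = 268.0000 m


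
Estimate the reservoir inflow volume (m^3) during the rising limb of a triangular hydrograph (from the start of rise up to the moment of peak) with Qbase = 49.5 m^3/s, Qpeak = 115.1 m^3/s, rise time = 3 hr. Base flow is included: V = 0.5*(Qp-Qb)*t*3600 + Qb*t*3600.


V = 0.5*(115.1 - 49.5)*3*3600 + 49.5*3*3600 = 888840.0000 m^3


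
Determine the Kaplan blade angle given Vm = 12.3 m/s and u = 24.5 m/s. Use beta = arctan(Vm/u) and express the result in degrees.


beta = arctan(12.3 / 24.5) = 26.6585 degrees


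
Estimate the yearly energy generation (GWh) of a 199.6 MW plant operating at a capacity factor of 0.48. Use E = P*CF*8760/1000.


E = 199.6 * 0.48 * 8760 / 1000 = 839.2781 GWh


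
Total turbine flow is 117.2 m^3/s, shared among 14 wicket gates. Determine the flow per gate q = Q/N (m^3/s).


q = 117.2 / 14 = 8.3714 m^3/s


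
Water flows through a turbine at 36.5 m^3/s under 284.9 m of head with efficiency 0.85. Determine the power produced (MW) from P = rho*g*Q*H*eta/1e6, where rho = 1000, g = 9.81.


P = 1000 * 9.81 * 36.5 * 284.9 * 0.85 / 1e6 = 86.7108 MW


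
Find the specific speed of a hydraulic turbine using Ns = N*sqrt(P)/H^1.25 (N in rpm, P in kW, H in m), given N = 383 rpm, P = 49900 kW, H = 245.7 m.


Ns = 383 * 49900^0.5 / 245.7^1.25 = 87.9514


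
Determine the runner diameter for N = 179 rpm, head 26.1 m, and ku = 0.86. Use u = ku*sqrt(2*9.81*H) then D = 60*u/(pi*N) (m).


u = 0.86 * sqrt(2*9.81*26.1) = 19.4611 m/s
D = 60 * 19.4611 / (pi * 179) = 2.0764 m


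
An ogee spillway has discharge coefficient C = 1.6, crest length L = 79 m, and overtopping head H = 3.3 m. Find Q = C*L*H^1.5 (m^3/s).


Q = 1.6 * 79 * 3.3^1.5 = 757.7361 m^3/s


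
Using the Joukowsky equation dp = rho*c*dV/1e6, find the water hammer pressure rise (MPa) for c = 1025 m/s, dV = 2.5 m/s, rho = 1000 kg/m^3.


dp = 1000 * 1025 * 2.5 / 1e6 = 2.5625 MPa


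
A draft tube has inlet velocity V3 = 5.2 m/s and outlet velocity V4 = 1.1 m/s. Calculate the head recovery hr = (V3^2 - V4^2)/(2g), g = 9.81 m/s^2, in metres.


hr = (5.2^2 - 1.1^2) / (2*9.81) = 1.3165 m


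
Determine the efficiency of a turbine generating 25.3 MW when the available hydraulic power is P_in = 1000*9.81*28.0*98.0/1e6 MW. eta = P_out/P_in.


P_in = 1000 * 9.81 * 28.0 * 98.0 / 1e6 = 26.9186 MW
eta = 25.3 / 26.9186 = 0.9399


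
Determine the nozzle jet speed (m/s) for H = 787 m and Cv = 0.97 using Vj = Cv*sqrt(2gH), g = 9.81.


Vj = 0.97 * sqrt(2*9.81*787) = 120.5337 m/s


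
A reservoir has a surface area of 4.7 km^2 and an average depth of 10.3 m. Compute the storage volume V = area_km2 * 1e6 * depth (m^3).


V = 4.7 * 1e6 * 10.3 = 4.8410e+07 m^3


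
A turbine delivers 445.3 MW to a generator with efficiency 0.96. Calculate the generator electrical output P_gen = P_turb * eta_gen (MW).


P_gen = 445.3 * 0.96 = 427.4880 MW


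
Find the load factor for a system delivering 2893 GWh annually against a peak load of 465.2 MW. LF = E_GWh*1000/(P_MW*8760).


LF = 2893 * 1000 / (465.2 * 8760) = 0.7099


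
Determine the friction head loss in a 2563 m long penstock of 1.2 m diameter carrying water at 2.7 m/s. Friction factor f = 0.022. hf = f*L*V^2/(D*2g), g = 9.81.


hf = 0.022 * 2563 * 2.7^2 / (1.2 * 2 * 9.81) = 17.4590 m


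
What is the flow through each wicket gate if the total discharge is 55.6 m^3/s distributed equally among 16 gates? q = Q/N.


q = 55.6 / 16 = 3.4750 m^3/s


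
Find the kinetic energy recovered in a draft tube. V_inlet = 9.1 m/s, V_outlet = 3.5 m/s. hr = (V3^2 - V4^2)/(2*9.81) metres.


hr = (9.1^2 - 3.5^2) / (2*9.81) = 3.5963 m
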